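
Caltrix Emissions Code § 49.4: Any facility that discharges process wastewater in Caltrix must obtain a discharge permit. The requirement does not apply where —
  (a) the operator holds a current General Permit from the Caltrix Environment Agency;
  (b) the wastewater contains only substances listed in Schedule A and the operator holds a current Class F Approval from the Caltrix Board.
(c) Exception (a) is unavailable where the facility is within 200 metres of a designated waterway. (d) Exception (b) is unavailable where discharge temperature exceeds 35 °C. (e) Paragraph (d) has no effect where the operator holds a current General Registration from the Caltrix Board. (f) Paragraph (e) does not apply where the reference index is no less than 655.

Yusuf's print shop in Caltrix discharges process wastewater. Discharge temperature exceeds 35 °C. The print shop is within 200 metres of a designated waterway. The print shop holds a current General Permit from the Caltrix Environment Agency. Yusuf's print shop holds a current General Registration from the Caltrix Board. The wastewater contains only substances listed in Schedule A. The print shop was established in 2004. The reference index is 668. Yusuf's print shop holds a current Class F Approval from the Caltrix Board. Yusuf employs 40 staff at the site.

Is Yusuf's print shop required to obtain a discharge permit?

All of (a)'s requirements are met (a current General Permit is held). But applying paragraph (c): (c) is triggered — the print shop is within 200 m of a designated waterway. So (a) is unavailable.
Exception (b)'s conditions are all satisfied: the wastewater is Schedule-A-only; a current Class F Approval is held. However, paragraphs (d)–(f) must be considered: (d) operates against (b): discharge temperature exceeds 35 °C. (e) is triggered (a current General Registration is held), but yields to (f): (f) operates against (e): the reference index is 668, meeting the 655 threshold. Exception (b) does not apply.
None of the exceptions is available; § 49.4 applies in full.

Yes — Yusuf's print shop must obtain a discharge permit.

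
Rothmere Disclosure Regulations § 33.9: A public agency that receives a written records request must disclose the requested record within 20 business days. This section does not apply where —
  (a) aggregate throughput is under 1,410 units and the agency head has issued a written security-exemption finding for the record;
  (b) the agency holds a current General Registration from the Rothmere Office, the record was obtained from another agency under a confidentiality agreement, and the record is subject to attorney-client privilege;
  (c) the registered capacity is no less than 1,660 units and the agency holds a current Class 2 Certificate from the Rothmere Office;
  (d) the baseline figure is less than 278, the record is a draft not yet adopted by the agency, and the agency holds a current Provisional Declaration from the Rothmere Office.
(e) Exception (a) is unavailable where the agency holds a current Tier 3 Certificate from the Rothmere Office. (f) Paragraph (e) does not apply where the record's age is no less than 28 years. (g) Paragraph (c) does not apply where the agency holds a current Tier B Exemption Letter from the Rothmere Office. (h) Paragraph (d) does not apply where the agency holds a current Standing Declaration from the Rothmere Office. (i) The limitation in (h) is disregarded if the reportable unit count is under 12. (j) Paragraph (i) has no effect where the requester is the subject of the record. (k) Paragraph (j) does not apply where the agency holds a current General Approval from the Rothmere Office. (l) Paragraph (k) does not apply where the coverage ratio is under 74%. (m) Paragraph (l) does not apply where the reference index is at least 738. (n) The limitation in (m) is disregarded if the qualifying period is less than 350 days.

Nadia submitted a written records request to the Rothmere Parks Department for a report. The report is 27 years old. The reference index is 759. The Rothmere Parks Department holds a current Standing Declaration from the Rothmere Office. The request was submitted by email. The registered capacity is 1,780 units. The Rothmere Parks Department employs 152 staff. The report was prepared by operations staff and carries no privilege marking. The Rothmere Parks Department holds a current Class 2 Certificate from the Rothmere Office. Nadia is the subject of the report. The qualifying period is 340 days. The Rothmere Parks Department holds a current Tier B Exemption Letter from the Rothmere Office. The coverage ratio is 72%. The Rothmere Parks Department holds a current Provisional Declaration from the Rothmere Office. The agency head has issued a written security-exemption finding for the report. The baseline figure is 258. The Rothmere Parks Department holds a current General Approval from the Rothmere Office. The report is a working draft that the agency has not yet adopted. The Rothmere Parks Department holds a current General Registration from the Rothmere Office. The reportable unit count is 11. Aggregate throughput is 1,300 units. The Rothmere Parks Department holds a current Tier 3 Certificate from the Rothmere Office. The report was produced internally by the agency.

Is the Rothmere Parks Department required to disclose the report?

Yes — the Rothmere Parks Department must disclose the report.

Exception (a)'s conditions are all satisfied: aggregate throughput is 1,300 units, under the 1,410 units limit; a written security-exemption finding has been issued. But: (e) operates — a current Tier 3 Certificate is held. (f), which would lift (e), does not operate here — the record's age is 27 years, short of 28 years. So (a) is unavailable.
Exception (b) requires that the record was obtained from another agency under a confidentiality agreement; but the report was produced internally, so (b) is unavailable.
Exception (c) is satisfied on its face — the registered capacity is 1,780 units, meeting the 1,660 units threshold; a current Class 2 Certificate is held. But: (g) operates against (c): a current Tier B Exemption Letter is held. (c) is therefore removed.
All of (d)'s requirements are met (the baseline figure is 258, less than the 278 limit; the report is an unadopted draft; a current Provisional Declaration is held). However, paragraphs (h)–(n) must be considered: (h) operates against (d): a current Standing Declaration is held. (i) would limit (h) — the reportable unit count is 11, under the 12 limit — but (j) sets (i) aside: (j) operates against (i): Nadia is the subject of the report. (k) would limit (j) — a current General Approval is held — but (l) sets (k) aside: (l) operates — the coverage ratio is 72%, under the 74% limit. (m) would limit (l) — the reference index is 759, meeting the 738 threshold — but (n) sets (m) aside: (n) is engaged — the qualifying period is 340 days, less than the 350 days limit. (d) is therefore removed.
No exception applies. The general rule governs.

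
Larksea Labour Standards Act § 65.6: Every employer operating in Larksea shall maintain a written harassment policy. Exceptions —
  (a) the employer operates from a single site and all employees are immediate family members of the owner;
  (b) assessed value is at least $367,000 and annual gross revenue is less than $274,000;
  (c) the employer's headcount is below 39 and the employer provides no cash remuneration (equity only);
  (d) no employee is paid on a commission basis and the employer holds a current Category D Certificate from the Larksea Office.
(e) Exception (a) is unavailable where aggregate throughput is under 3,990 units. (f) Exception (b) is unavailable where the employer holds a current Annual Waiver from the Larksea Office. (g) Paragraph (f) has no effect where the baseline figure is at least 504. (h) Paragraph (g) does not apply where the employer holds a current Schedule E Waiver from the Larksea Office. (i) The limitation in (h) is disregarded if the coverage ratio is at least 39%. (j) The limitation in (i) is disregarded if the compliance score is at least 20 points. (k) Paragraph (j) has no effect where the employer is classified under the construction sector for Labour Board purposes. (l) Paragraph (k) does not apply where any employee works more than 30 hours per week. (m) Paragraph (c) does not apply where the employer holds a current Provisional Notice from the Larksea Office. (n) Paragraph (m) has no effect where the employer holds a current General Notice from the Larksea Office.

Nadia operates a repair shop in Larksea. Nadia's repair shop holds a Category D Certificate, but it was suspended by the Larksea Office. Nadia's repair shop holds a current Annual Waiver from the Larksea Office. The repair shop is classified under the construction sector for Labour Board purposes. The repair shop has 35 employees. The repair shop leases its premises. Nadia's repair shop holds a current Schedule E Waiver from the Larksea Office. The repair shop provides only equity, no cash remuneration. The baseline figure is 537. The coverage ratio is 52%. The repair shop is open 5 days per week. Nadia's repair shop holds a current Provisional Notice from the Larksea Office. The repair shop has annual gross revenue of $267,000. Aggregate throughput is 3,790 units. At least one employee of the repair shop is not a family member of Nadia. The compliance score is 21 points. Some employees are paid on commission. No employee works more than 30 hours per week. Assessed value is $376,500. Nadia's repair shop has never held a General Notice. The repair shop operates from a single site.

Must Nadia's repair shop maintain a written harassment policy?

No — exception (b) applies; Nadia's repair shop is not required to maintain a written harassment policy.

Exception (a) fails — at least one employee is not a family member.
Exception (b) is satisfied on its face — assessed value is $376,500, meeting the $367,000 threshold; annual gross revenue is $267,000, less than the $274,000 limit. Applying paragraphs (f)–(l): (f) applies (a current Annual Waiver is held), but yields to (g): (g) is triggered — the baseline figure is 537, meeting the 504 threshold. (h) operates (a current Schedule E Waiver is held), but is itself disapplied by (i): (i) operates against (h): the coverage ratio is 52%, meeting the 39% threshold. (j) would limit (i) — the compliance score is 21 points, meeting the 20 points threshold — but (k) sets (j) aside: (k) operates against (j): the repair shop is classified under the construction sector. (l), which would lift (k), is not triggered — no employee exceeds 30 hours/week. (b) remains available.
Exception (c): the employer's headcount is 35, below the 39 limit; remuneration is equity-only — every condition holds. However, paragraphs (m)–(n) must be considered: (m) is engaged — a current Provisional Notice is held. (n) is not triggered (the General Notice is not current), so (m) stands. Exception (c) does not apply.
Exception (d) requires that no employee is paid on a commission basis; but some employees are paid on commission, so (d) is unavailable.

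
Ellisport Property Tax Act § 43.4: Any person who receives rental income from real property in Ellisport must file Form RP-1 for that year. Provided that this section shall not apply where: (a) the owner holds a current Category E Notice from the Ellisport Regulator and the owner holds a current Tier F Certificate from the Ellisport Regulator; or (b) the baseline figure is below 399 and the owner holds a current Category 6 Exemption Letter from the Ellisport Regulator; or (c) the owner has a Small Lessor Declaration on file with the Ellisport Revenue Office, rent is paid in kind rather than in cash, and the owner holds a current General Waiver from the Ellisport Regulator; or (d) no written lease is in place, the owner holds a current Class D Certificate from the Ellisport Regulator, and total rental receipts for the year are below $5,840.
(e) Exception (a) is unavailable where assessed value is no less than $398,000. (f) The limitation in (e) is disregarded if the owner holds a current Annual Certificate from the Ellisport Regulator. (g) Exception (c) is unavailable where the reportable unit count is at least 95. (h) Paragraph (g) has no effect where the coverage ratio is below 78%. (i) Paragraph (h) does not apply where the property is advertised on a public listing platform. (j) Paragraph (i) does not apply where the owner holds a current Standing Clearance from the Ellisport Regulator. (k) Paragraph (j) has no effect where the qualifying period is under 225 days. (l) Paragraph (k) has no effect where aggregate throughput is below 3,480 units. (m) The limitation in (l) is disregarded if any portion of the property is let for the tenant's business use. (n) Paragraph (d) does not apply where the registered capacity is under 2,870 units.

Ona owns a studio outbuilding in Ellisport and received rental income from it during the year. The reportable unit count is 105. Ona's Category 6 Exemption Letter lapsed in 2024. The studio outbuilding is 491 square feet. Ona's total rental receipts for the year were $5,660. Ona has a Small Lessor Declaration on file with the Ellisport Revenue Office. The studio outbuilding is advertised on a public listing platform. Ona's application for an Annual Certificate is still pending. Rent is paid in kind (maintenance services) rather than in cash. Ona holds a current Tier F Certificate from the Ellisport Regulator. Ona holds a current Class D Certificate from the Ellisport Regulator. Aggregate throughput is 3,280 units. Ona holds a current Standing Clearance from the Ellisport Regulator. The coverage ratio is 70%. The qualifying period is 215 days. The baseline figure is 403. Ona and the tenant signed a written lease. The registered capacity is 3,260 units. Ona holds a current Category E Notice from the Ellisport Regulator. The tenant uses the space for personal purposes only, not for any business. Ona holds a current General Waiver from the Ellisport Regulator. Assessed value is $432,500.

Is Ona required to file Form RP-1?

Exception (a) is satisfied on its face — a current Category E Notice is held; a current Tier F Certificate is held. But: (e) operates against (a): assessed value is $432,500, meeting the $398,000 threshold. (f), which would lift (e), is not engaged — no current Annual Certificate is held. So (a) is unavailable.
Exception (b) fails — the baseline figure is 403, not below 399.
Exception (c) is satisfied on its face — a Small Lessor Declaration is on file; rent is paid in kind; a current General Waiver is held. Applying paragraphs (g)–(m): (g) is triggered (the reportable unit count is 105, meeting the 95 threshold), but yields to (h): (h) applies — the coverage ratio is 70%, below the 78% limit. (i) is engaged (the property is publicly advertised), but yields to (j): (j) operates — a current Standing Clearance is held. (k) is engaged (the qualifying period is 215 days, under the 225 days limit), but is set aside by (l): (l) applies — aggregate throughput is 3,280 units, below the 3,480 units limit. (m) is not engaged (the space is used for personal purposes only), so (l) stands. (c) remains available.
Exception (d) fails — a written lease is in place.

No — exception (c) applies; Ona is not required to file Form RP-1.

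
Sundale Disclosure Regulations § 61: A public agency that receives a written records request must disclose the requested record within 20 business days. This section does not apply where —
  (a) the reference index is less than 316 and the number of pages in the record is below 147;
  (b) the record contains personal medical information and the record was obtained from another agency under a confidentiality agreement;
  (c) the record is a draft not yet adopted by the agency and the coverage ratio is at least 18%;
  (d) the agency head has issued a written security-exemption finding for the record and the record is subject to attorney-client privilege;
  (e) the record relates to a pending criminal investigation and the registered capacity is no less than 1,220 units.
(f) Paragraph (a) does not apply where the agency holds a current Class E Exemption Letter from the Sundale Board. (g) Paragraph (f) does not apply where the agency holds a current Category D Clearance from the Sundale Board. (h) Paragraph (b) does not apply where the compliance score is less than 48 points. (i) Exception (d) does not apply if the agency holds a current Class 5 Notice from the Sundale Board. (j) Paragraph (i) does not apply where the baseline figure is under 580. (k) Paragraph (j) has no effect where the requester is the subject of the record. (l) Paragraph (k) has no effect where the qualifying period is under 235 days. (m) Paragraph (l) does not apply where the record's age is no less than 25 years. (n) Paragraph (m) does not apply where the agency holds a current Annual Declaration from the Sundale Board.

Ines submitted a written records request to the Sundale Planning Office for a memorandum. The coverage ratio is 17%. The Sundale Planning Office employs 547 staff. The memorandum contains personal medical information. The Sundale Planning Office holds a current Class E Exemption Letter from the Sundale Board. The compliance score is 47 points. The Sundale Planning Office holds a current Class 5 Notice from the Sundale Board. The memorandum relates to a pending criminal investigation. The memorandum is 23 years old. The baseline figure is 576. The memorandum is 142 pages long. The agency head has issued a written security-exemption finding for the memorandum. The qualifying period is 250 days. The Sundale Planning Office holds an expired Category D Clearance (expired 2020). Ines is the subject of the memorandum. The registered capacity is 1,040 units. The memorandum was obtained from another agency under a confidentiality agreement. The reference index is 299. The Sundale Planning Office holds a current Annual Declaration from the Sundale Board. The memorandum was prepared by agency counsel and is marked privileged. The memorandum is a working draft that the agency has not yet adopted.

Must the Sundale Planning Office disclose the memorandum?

Exception (a)'s conditions are all satisfied: the reference index is 299, less than the 316 limit; the number of pages in the record is 142, below the 147 limit. However, paragraphs (f)–(g) must be considered: (f) applies — a current Class E Exemption Letter is held. (g), which would lift (f), is not triggered — there is no Category D Clearance in force. (a) is therefore removed.
All of (b)'s requirements are met (the memorandum contains personal medical information; the memorandum was obtained under a confidentiality agreement). But: (h) operates against (b): the compliance score is 47 points, less than the 48 points limit. (b) is therefore removed.
Exception (c) does not apply: the coverage ratio is 17%, short of 18%.
Exception (d)'s conditions are all satisfied: a written security-exemption finding has been issued; the memorandum is privileged. Turning to paragraphs (i)–(n): (i) operates against (d): a current Class 5 Notice is held. (j) would limit (i) — the baseline figure is 576, under the 580 limit — but (k) sets (j) aside: (k) operates against (j): Ines is the subject of the memorandum. (l), which would lift (k), is inapplicable — the qualifying period is 250 days, not under 235 days. Exception (d) does not apply.
Exception (e) requires that the registered capacity is no less than 1,220 units; but the registered capacity is 1,040 units, short of 1,220 units, so (e) is unavailable.
No exception applies. The general rule governs.

Yes — the Sundale Planning Office must disclose the memorandum.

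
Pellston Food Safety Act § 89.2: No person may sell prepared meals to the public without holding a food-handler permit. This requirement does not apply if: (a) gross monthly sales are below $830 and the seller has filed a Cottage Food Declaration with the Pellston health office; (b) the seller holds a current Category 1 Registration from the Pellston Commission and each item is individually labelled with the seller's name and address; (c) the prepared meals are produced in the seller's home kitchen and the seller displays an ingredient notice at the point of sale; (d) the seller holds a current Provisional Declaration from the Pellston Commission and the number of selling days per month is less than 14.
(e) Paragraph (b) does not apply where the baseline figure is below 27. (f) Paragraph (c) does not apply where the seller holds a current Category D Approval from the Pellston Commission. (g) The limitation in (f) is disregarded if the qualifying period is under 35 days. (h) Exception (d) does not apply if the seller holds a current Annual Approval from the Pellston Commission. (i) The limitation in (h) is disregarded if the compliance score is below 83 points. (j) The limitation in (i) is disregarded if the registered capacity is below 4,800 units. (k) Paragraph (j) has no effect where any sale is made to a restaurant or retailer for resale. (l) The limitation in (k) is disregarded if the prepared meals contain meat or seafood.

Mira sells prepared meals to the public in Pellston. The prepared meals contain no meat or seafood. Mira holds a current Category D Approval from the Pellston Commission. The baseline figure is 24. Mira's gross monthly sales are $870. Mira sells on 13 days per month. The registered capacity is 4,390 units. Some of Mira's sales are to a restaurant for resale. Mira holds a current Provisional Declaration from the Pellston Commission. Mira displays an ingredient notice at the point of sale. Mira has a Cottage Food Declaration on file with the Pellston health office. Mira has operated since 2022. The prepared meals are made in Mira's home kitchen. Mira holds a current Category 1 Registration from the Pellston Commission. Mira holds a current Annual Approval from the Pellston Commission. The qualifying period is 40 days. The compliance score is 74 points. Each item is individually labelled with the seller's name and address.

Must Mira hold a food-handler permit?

Exception (a) requires that gross monthly sales are below $830; but gross monthly sales are $870, not below $830, so (a) is unavailable.
Exception (b): a current Category 1 Registration is held; items are individually labelled — every condition holds. However, paragraph (e) must be considered: (e) operates — the baseline figure is 24, below the 27 limit. (b) is therefore removed.
Exception (c)'s conditions are all satisfied: the prepared meals are home-kitchen produced; an ingredient notice is displayed. But applying paragraphs (f)–(g): (f) is engaged — a current Category D Approval is held. (g) is not engaged (the qualifying period is 40 days, not under 35 days), so (f) stands. Exception (c) does not apply.
All of (d)'s requirements are met (a current Provisional Declaration is held; the number of selling days per month is 13, less than the 14 limit). Considering the limiting provisions: (h) operates (a current Annual Approval is held), but is itself disapplied by (i): (i) is triggered — the compliance score is 74 points, below the 83 points limit. (j) is triggered (the registered capacity is 4,390 units, below the 4,800 units limit), but is overridden by (k): (k) operates against (j): some sales are to a restaurant for resale. (l) is inapplicable (the prepared meals contain no meat or seafood), so (k) stands. So (d) applies.

No — exception (d) applies; Mira is not required to hold a food-handler permit.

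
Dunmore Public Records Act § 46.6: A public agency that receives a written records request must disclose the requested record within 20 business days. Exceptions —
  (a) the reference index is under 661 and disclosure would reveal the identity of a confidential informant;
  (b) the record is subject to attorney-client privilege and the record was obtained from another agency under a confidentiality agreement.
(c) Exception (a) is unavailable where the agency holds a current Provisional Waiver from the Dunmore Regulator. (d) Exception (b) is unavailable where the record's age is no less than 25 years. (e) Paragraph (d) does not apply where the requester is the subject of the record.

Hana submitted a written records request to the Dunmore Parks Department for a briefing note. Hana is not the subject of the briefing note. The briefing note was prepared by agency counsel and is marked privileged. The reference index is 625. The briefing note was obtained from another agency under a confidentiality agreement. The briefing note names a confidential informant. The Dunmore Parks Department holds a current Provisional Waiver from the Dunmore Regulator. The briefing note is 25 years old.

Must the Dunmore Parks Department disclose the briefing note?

All of (a)'s requirements are met (the reference index is 625, under the 661 limit; the briefing note names a confidential informant). But: (c) is engaged — a current Provisional Waiver is held. So (a) is unavailable.
Exception (b) is satisfied on its face — the briefing note is privileged; the briefing note was obtained under a confidentiality agreement. But: (d) operates against (b): the record's age is 25 years, meeting the 25 years threshold. (e) is not engaged (Hana is not the subject of the briefing note), so (d) stands. So (b) is unavailable.
No exception is made out. the Dunmore Parks Department falls within the general rule.

Yes — the Dunmore Parks Department must disclose the briefing note.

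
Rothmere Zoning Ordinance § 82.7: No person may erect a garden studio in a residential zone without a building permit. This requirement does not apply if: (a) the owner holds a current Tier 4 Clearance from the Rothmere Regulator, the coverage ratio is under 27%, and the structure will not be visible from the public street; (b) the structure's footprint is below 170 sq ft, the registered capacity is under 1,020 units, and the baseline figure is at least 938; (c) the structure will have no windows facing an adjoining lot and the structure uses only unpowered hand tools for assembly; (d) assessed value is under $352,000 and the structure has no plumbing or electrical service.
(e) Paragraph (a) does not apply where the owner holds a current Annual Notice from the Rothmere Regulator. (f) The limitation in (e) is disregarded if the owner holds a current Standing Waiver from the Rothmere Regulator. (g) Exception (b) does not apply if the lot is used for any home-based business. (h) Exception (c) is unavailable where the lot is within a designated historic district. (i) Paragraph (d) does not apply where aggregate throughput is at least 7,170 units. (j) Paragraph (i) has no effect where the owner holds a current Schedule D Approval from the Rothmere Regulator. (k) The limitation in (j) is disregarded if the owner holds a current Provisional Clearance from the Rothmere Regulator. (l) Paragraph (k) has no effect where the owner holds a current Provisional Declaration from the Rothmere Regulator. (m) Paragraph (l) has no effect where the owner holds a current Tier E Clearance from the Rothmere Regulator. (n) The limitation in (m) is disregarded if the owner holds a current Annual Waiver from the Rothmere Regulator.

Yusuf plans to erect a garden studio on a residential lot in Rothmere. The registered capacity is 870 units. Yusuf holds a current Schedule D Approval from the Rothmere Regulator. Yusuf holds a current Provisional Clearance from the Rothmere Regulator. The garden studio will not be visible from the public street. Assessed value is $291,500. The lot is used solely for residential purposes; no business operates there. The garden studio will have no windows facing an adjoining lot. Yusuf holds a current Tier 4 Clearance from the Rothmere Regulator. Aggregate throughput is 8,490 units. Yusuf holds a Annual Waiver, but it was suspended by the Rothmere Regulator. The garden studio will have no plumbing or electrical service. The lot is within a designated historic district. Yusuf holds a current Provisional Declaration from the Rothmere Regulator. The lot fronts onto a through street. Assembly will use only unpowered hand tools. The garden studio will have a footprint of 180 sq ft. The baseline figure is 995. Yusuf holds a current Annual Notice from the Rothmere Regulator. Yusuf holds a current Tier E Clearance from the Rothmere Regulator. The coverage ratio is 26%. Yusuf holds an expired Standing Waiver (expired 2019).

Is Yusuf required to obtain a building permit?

Yes — Yusuf must obtain a building permit.

Exception (a) is satisfied on its face — a current Tier 4 Clearance is held; the coverage ratio is 26%, under the 27% limit; the structure will not be visible from the street. Turning to paragraphs (e)–(f): (e) operates — a current Annual Notice is held. (f) is not engaged (no current Standing Waiver is held), so (e) stands. So (a) is unavailable.
Exception (b) fails — the structure's footprint is 180 sq ft, not below 170 sq ft.
All of (c)'s requirements are met (no windows face an adjoining lot; assembly uses only hand tools). But applying paragraph (h): (h) operates against (c): the lot is in a historic district. Exception (c) does not apply.
Exception (d)'s conditions are all satisfied: assessed value is $291,500, under the $352,000 limit; there is no plumbing or electrical service. But applying paragraphs (i)–(n): (i) operates against (d): aggregate throughput is 8,490 units, meeting the 7,170 units threshold. (j) applies (a current Schedule D Approval is held), but is overridden by (k): (k) operates against (j): a current Provisional Clearance is held. (l) operates (a current Provisional Declaration is held), but is set aside by (m): (m) operates against (l): a current Tier E Clearance is held. (n), which would lift (m), is not engaged — the Annual Waiver is not current. (d) is therefore removed.
No exception applies. The general rule governs.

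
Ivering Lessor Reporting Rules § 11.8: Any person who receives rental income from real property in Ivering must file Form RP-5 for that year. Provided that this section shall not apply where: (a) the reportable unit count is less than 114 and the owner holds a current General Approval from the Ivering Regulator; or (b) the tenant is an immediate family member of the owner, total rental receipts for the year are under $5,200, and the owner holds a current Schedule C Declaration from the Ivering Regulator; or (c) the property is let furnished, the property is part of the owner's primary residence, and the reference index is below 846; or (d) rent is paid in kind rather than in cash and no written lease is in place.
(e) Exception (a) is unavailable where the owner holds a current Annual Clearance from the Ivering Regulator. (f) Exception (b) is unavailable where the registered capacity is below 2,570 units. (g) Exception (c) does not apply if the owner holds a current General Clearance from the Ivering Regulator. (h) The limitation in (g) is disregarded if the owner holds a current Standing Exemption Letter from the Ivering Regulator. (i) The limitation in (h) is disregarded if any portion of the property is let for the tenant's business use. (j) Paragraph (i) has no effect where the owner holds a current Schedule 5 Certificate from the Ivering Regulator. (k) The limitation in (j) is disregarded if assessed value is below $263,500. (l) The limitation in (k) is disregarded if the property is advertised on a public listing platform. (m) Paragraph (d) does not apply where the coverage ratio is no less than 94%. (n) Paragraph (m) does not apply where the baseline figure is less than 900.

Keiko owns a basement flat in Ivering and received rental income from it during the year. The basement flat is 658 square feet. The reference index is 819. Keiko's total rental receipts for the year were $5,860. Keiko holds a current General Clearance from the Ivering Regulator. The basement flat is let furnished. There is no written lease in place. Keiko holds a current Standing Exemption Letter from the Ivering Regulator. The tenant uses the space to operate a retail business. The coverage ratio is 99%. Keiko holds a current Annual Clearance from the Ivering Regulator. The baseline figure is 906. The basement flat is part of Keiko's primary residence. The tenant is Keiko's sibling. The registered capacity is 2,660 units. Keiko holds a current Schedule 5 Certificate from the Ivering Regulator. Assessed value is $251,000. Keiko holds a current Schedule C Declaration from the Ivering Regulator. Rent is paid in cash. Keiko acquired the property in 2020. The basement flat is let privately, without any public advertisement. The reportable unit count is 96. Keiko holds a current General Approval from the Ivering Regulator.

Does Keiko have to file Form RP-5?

Yes — Keiko must file Form RP-5.

All of (a)'s requirements are met (the reportable unit count is 96, less than the 114 limit; a current General Approval is held). But applying paragraph (e): (e) operates against (a): a current Annual Clearance is held. (a) is therefore removed.
Exception (b) fails — total rental receipts for the year are $5,860, not under $5,200.
Exception (c) is satisfied on its face — the property is let furnished; the basement flat is part of the primary residence; the reference index is 819, below the 846 limit. However, paragraphs (g)–(l) must be considered: (g) operates against (c): a current General Clearance is held. (h) would limit (g) — a current Standing Exemption Letter is held — but (i) sets (h) aside: (i) operates against (h): the space is let for business use. (j) would limit (i) — a current Schedule 5 Certificate is held — but (k) sets (j) aside: (k) operates against (j): assessed value is $251,000, below the $263,500 limit. (l) is not engaged (the property is let privately without advertisement), so (k) stands. So (c) is unavailable.
Exception (d) requires that rent is paid in kind rather than in cash; but rent is paid in cash, so (d) is unavailable.
No exception applies. The general rule governs.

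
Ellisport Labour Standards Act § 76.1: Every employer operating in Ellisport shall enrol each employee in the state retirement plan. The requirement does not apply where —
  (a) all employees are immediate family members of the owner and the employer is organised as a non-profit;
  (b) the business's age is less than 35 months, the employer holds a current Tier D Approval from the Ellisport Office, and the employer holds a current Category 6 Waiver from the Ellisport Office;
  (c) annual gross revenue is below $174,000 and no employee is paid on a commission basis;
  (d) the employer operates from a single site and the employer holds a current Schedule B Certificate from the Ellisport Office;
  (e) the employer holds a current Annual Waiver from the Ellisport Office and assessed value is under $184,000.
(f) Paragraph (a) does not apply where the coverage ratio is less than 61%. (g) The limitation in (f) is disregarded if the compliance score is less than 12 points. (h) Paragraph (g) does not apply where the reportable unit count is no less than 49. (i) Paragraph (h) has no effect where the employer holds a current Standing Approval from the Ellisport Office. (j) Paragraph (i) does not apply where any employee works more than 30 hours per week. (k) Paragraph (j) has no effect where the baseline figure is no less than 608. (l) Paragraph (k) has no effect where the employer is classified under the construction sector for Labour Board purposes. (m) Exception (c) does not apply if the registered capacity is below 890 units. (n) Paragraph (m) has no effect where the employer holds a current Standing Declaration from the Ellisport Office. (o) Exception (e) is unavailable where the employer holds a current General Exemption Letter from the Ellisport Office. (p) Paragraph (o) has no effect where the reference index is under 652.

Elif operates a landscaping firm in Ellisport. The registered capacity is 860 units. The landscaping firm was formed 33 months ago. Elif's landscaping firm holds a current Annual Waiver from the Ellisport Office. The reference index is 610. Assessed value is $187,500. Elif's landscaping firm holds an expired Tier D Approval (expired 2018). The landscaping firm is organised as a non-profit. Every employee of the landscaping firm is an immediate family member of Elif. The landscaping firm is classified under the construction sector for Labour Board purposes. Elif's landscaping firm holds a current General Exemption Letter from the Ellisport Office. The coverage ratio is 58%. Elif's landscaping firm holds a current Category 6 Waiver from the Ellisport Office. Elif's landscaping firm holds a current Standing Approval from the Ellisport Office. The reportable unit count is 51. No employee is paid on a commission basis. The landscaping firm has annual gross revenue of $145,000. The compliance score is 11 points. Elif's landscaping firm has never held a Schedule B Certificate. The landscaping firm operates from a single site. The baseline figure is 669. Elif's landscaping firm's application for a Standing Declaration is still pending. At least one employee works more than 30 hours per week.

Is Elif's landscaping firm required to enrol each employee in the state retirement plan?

All of (a)'s requirements are met (every employee is an immediate family member; the employer is a non-profit). However, paragraphs (f)–(l) must be considered: (f) operates — the coverage ratio is 58%, less than the 61% limit. (g) is engaged (the compliance score is 11 points, less than the 12 points limit), but yields to (h): (h) operates — the reportable unit count is 51, meeting the 49 threshold. (i) would limit (h) — a current Standing Approval is held — but (j) sets (i) aside: (j) operates against (i): at least one employee exceeds 30 hours/week. (k) would limit (j) — the baseline figure is 669, meeting the 608 threshold — but (l) sets (k) aside: (l) is engaged — the landscaping firm is classified under the construction sector. Exception (a) does not apply.
Exception (b) does not apply: the Tier D Approval is not current.
Exception (c) is satisfied on its face — annual gross revenue is $145,000, below the $174,000 limit; no employee is paid on commission. Turning to paragraphs (m)–(n): (m) is engaged — the registered capacity is 860 units, below the 890 units limit. (n), which would lift (m), is not triggered — the Standing Declaration is not current. (c) is therefore removed.
Exception (d) fails — no current Schedule B Certificate is held.
Exception (e) does not apply: assessed value is $187,500, not under $184,000.
No exception displaces § 76.1.

Yes — Elif's landscaping firm must enrol each employee in the state retirement plan.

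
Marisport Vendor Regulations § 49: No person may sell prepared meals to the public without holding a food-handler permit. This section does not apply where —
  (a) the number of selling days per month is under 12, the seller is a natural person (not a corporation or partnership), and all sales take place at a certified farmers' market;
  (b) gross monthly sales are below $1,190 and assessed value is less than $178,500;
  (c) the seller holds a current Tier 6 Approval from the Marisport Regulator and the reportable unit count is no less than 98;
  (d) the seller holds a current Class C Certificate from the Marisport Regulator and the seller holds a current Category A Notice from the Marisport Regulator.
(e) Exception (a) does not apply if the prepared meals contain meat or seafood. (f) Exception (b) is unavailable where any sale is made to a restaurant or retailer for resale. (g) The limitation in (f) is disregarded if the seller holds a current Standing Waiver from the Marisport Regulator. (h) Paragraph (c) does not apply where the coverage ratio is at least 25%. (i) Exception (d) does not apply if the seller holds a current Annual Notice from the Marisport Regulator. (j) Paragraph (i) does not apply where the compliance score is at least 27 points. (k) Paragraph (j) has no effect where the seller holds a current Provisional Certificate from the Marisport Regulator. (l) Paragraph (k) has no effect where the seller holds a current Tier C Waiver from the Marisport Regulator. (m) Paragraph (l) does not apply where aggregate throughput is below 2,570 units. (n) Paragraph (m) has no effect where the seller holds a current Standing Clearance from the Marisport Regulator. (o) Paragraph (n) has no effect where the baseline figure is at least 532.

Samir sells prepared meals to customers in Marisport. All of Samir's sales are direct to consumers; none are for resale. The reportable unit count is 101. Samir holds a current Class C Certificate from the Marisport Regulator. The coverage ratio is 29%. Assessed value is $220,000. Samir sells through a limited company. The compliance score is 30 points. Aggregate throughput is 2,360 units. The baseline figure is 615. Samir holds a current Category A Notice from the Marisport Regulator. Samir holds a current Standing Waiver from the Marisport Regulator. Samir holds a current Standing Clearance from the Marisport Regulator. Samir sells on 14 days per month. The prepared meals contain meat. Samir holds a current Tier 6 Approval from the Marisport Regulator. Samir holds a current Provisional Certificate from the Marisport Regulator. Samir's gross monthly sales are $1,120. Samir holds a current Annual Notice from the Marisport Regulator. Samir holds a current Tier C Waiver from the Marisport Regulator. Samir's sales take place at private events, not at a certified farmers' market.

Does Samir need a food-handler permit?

Yes — Samir must hold a food-handler permit.

Exception (a) requires that the number of selling days per month is under 12; but the number of selling days per month is 14, not under 12, so (a) is unavailable.
Exception (b) requires that assessed value is less than $178,500; but assessed value is $220,000, not less than $178,500, so (b) is unavailable.
Exception (c) is satisfied on its face — a current Tier 6 Approval is held; the reportable unit count is 101, meeting the 98 threshold. However, paragraph (h) must be considered: (h) operates against (c): the coverage ratio is 29%, meeting the 25% threshold. So (c) is unavailable.
All of (d)'s requirements are met (a current Class C Certificate is held; a current Category A Notice is held). Turning to paragraphs (i)–(o): (i) is triggered — a current Annual Notice is held. (j) would limit (i) — the compliance score is 30 points, meeting the 27 points threshold — but (k) sets (j) aside: (k) applies — a current Provisional Certificate is held. (l) is triggered (a current Tier C Waiver is held), but is itself disapplied by (m): (m) operates against (l): aggregate throughput is 2,360 units, below the 2,570 units limit. (n) applies (a current Standing Clearance is held), but is itself disapplied by (o): (o) operates against (n): the baseline figure is 615, meeting the 532 threshold. Exception (d) does not apply.
No exception displaces § 49.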